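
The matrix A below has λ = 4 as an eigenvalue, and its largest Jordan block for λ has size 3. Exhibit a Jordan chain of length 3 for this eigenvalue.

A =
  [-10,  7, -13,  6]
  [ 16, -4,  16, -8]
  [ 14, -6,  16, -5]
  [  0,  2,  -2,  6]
A Jordan chain for λ = 4 of length 3:
v_1 = (-2, 0, 4, 4)ᵀ
v_2 = (0, 0, 2, 4)ᵀ
v_3 = (1, 2, 0, 0)ᵀ

Let N = A − (4)·I. We want v_3 with N^3 v_3 = 0 but N^2 v_3 ≠ 0; then v_{j-1} := N · v_j for j = 3, …, 2.

Pick v_3 = (1, 2, 0, 0)ᵀ.
Then v_2 = N · v_3 = (0, 0, 2, 4)ᵀ.
Then v_1 = N · v_2 = (-2, 0, 4, 4)ᵀ.

Sanity check: (A − (4)·I) v_1 = (0, 0, 0, 0)ᵀ = 0. ✓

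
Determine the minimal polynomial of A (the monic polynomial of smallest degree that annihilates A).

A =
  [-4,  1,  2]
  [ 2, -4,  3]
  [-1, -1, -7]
x^3 + 15*x^2 + 75*x + 125

The characteristic polynomial is χ_A(x) = (x + 5)^3, so the eigenvalues are known. The minimal polynomial is
  m_A(x) = Π_λ (x − λ)^{k_λ}
where k_λ is the size of the *largest* Jordan block for λ (equivalently, the smallest k with (A − λI)^k v = 0 for every generalised eigenvector v of λ).

  λ = -5: largest Jordan block has size 3, contributing (x + 5)^3

So m_A(x) = (x + 5)^3 = x^3 + 15*x^2 + 75*x + 125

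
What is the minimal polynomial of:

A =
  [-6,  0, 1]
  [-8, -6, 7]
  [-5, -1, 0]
x^3 + 12*x^2 + 48*x + 64

The characteristic polynomial is χ_A(x) = (x + 4)^3, so the eigenvalues are known. The minimal polynomial is
  m_A(x) = Π_λ (x − λ)^{k_λ}
where k_λ is the size of the *largest* Jordan block for λ (equivalently, the smallest k with (A − λI)^k v = 0 for every generalised eigenvector v of λ).

  λ = -4: largest Jordan block has size 3, contributing (x + 4)^3

So m_A(x) = (x + 4)^3 = x^3 + 12*x^2 + 48*x + 64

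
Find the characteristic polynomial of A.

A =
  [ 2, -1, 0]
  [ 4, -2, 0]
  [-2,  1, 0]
x^3

Expanding det(x·I − A) (e.g. by cofactor expansion or by noting that A is similar to its Jordan form J, which has the same characteristic polynomial as A) gives
  χ_A(x) = x^3
which factors as x^3. The eigenvalues (with algebraic multiplicities) are λ = 0 with multiplicity 3.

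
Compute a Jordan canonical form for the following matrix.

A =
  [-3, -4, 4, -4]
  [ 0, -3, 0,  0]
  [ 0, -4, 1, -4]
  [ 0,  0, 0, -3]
J_1(-3) ⊕ J_1(-3) ⊕ J_1(-3) ⊕ J_1(1)

The characteristic polynomial is
  det(x·I − A) = x^4 + 8*x^3 + 18*x^2 - 27 = (x - 1)*(x + 3)^3

Eigenvalues and multiplicities (the geometric multiplicity of λ is n − rank(A − λI), which equals the number of Jordan blocks for λ):
  λ = -3: algebraic multiplicity = 3, geometric multiplicity = 3
  λ = 1: algebraic multiplicity = 1, geometric multiplicity = 1

Determining the block sizes for each eigenvalue:
  λ = -3: gm = am = 3, so every block has size 1 → block sizes [1, 1, 1]
  λ = 1: one block (gm = 1), so the single block has size am = 1 → block sizes [1]

Assembling the blocks gives a Jordan form
J =
  [-3,  0,  0, 0]
  [ 0, -3,  0, 0]
  [ 0,  0, -3, 0]
  [ 0,  0,  0, 1]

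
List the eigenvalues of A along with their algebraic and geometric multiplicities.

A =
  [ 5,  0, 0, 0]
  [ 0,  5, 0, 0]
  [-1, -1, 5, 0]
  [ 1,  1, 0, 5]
λ = 5: alg = 4, geom = 3

Step 1 — factor the characteristic polynomial to read off the algebraic multiplicities:
  χ_A(x) = (x - 5)^4

Step 2 — compute geometric multiplicities via the rank-nullity identity g(λ) = n − rank(A − λI):
  rank(A − (5)·I) = 1, so dim ker(A − (5)·I) = n − 1 = 3

Summary:
  λ = 5: algebraic multiplicity = 4, geometric multiplicity = 3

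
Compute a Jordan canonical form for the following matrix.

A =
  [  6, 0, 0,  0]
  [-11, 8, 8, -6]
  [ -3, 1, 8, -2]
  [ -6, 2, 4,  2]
J_3(6) ⊕ J_1(6)

The characteristic polynomial is
  det(x·I − A) = x^4 - 24*x^3 + 216*x^2 - 864*x + 1296 = (x - 6)^4

Eigenvalues and multiplicities (the geometric multiplicity of λ is n − rank(A − λI), which equals the number of Jordan blocks for λ):
  λ = 6: algebraic multiplicity = 4, geometric multiplicity = 2

Determining the block sizes for each eigenvalue:
  λ = 6: with am = 4 and gm = 2, the partition is not yet determined (e.g. several partitions of 4 into 2 parts exist). Let N = A − (6)·I. Computing rank(N^1) = 2, rank(N^2) = 1, rank(N^3) = 0; the number of blocks of size ≥ j is rank(N^{j−1}) − rank(N^j), giving [2, 1, 1]. So we have 1 block(s) of size 3, 1 block(s) of size 1 → block sizes [3, 1]

Assembling the blocks gives a Jordan form
J =
  [6, 1, 0, 0]
  [0, 6, 1, 0]
  [0, 0, 6, 0]
  [0, 0, 0, 6]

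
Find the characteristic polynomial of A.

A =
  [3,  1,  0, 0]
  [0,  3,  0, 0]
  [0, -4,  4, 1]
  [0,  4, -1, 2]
x^4 - 12*x^3 + 54*x^2 - 108*x + 81

Expanding det(x·I − A) (e.g. by cofactor expansion or by noting that A is similar to its Jordan form J, which has the same characteristic polynomial as A) gives
  χ_A(x) = x^4 - 12*x^3 + 54*x^2 - 108*x + 81
which factors as (x - 3)^4. The eigenvalues (with algebraic multiplicities) are λ = 3 with multiplicity 4.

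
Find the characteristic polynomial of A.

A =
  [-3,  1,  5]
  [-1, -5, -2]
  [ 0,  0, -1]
x^3 + 9*x^2 + 24*x + 16

Expanding det(x·I − A) (e.g. by cofactor expansion or by noting that A is similar to its Jordan form J, which has the same characteristic polynomial as A) gives
  χ_A(x) = x^3 + 9*x^2 + 24*x + 16
which factors as (x + 1)*(x + 4)^2. The eigenvalues (with algebraic multiplicities) are λ = -4 with multiplicity 2, λ = -1 with multiplicity 1.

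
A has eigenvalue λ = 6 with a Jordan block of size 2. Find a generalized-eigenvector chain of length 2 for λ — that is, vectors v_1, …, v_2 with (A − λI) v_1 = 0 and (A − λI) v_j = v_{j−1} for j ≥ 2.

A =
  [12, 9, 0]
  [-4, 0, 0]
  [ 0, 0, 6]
A Jordan chain for λ = 6 of length 2:
v_1 = (6, -4, 0)ᵀ
v_2 = (1, 0, 0)ᵀ

Let N = A − (6)·I. We want v_2 with N^2 v_2 = 0 but N^1 v_2 ≠ 0; then v_{j-1} := N · v_j for j = 2, …, 2.

Pick v_2 = (1, 0, 0)ᵀ.
Then v_1 = N · v_2 = (6, -4, 0)ᵀ.

Sanity check: (A − (6)·I) v_1 = (0, 0, 0)ᵀ = 0. ✓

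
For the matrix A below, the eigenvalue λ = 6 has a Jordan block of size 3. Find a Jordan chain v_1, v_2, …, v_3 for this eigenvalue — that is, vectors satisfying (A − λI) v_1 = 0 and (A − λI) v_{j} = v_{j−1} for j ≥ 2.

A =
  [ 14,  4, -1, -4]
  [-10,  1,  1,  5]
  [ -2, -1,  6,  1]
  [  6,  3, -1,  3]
A Jordan chain for λ = 6 of length 3:
v_1 = (2, -2, 0, 2)ᵀ
v_2 = (8, -10, -2, 6)ᵀ
v_3 = (1, 0, 0, 0)ᵀ

Let N = A − (6)·I. We want v_3 with N^3 v_3 = 0 but N^2 v_3 ≠ 0; then v_{j-1} := N · v_j for j = 3, …, 2.

Pick v_3 = (1, 0, 0, 0)ᵀ.
Then v_2 = N · v_3 = (8, -10, -2, 6)ᵀ.
Then v_1 = N · v_2 = (2, -2, 0, 2)ᵀ.

Sanity check: (A − (6)·I) v_1 = (0, 0, 0, 0)ᵀ = 0. ✓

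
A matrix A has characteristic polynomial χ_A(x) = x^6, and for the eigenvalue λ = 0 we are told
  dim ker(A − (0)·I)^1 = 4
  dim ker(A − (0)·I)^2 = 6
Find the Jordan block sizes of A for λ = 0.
Block sizes for λ = 0: [2, 2, 1, 1]

From the dimensions of kernels of powers, the number of Jordan blocks of size at least j is d_j − d_{j−1} where d_j = dim ker(N^j) (with d_0 = 0). Computing the differences gives [4, 2].
The number of blocks of size exactly k is (#blocks of size ≥ k) − (#blocks of size ≥ k + 1), so the partition is: 2 block(s) of size 1, 2 block(s) of size 2.
In nonincreasing order the block sizes are [2, 2, 1, 1].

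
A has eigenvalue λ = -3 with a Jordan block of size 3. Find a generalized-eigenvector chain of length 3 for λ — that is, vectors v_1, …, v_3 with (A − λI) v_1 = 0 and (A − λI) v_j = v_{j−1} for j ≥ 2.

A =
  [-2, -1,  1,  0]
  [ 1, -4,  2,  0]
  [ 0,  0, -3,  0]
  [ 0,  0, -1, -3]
A Jordan chain for λ = -3 of length 3:
v_1 = (-1, -1, 0, 0)ᵀ
v_2 = (1, 2, 0, -1)ᵀ
v_3 = (0, 0, 1, 0)ᵀ

Let N = A − (-3)·I. We want v_3 with N^3 v_3 = 0 but N^2 v_3 ≠ 0; then v_{j-1} := N · v_j for j = 3, …, 2.

Pick v_3 = (0, 0, 1, 0)ᵀ.
Then v_2 = N · v_3 = (1, 2, 0, -1)ᵀ.
Then v_1 = N · v_2 = (-1, -1, 0, 0)ᵀ.

Sanity check: (A − (-3)·I) v_1 = (0, 0, 0, 0)ᵀ = 0. ✓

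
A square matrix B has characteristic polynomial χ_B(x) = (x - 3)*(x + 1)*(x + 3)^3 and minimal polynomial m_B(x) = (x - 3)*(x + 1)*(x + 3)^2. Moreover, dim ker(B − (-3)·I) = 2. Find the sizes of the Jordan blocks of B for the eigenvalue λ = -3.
Block sizes for λ = -3: [2, 1]

Step 1 — from the characteristic polynomial, algebraic multiplicity of λ = -3 is 3. From dim ker(B − (-3)·I) = 2, there are exactly 2 Jordan blocks for λ = -3.
Step 2 — from the minimal polynomial, the factor (x + 3)^2 tells us the largest block for λ = -3 has size 2.
Step 3 — with total size 3, 2 blocks, and largest block 2, the block sizes (in nonincreasing order) are [2, 1].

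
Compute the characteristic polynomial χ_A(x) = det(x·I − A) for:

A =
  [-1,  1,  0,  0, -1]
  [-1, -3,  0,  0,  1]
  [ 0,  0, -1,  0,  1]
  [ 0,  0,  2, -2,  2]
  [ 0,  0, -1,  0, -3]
x^5 + 10*x^4 + 40*x^3 + 80*x^2 + 80*x + 32

Expanding det(x·I − A) (e.g. by cofactor expansion or by noting that A is similar to its Jordan form J, which has the same characteristic polynomial as A) gives
  χ_A(x) = x^5 + 10*x^4 + 40*x^3 + 80*x^2 + 80*x + 32
which factors as (x + 2)^5. The eigenvalues (with algebraic multiplicities) are λ = -2 with multiplicity 5.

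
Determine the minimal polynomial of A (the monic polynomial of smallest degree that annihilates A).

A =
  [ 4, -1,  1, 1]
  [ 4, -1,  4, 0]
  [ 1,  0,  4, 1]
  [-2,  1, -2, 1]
x^4 - 8*x^3 + 22*x^2 - 24*x + 9

The characteristic polynomial is χ_A(x) = (x - 3)^2*(x - 1)^2, so the eigenvalues are known. The minimal polynomial is
  m_A(x) = Π_λ (x − λ)^{k_λ}
where k_λ is the size of the *largest* Jordan block for λ (equivalently, the smallest k with (A − λI)^k v = 0 for every generalised eigenvector v of λ).

  λ = 1: largest Jordan block has size 2, contributing (x − 1)^2
  λ = 3: largest Jordan block has size 2, contributing (x − 3)^2

So m_A(x) = (x - 3)^2*(x - 1)^2 = x^4 - 8*x^3 + 22*x^2 - 24*x + 9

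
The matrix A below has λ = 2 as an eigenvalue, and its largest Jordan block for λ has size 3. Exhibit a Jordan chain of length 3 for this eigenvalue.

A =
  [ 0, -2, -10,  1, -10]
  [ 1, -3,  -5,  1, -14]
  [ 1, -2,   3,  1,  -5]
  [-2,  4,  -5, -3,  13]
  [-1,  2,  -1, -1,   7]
A Jordan chain for λ = 2 of length 3:
v_1 = (2, -1, -1, 2, 1)ᵀ
v_2 = (7, -4, -4, 8, 4)ᵀ
v_3 = (0, 2, -1, 1, 0)ᵀ

Let N = A − (2)·I. We want v_3 with N^3 v_3 = 0 but N^2 v_3 ≠ 0; then v_{j-1} := N · v_j for j = 3, …, 2.

Pick v_3 = (0, 2, -1, 1, 0)ᵀ.
Then v_2 = N · v_3 = (7, -4, -4, 8, 4)ᵀ.
Then v_1 = N · v_2 = (2, -1, -1, 2, 1)ᵀ.

Sanity check: (A − (2)·I) v_1 = (0, 0, 0, 0, 0)ᵀ = 0. ✓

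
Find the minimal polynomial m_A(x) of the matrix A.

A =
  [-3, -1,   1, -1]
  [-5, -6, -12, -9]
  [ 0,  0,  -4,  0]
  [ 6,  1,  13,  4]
x^3 + 5*x^2 - 8*x - 48

The characteristic polynomial is χ_A(x) = (x - 3)*(x + 4)^3, so the eigenvalues are known. The minimal polynomial is
  m_A(x) = Π_λ (x − λ)^{k_λ}
where k_λ is the size of the *largest* Jordan block for λ (equivalently, the smallest k with (A − λI)^k v = 0 for every generalised eigenvector v of λ).

  λ = -4: largest Jordan block has size 2, contributing (x + 4)^2
  λ = 3: largest Jordan block has size 1, contributing (x − 3)

So m_A(x) = (x - 3)*(x + 4)^2 = x^3 + 5*x^2 - 8*x - 48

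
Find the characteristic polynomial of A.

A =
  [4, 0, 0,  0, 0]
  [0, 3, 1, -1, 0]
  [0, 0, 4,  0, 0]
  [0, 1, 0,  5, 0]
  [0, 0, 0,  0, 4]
x^5 - 20*x^4 + 160*x^3 - 640*x^2 + 1280*x - 1024

Expanding det(x·I − A) (e.g. by cofactor expansion or by noting that A is similar to its Jordan form J, which has the same characteristic polynomial as A) gives
  χ_A(x) = x^5 - 20*x^4 + 160*x^3 - 640*x^2 + 1280*x - 1024
which factors as (x - 4)^5. The eigenvalues (with algebraic multiplicities) are λ = 4 with multiplicity 5.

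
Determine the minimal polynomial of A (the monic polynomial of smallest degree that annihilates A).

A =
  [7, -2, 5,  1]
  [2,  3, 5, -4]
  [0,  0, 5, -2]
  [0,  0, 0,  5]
x^2 - 10*x + 25

The characteristic polynomial is χ_A(x) = (x - 5)^4, so the eigenvalues are known. The minimal polynomial is
  m_A(x) = Π_λ (x − λ)^{k_λ}
where k_λ is the size of the *largest* Jordan block for λ (equivalently, the smallest k with (A − λI)^k v = 0 for every generalised eigenvector v of λ).

  λ = 5: largest Jordan block has size 2, contributing (x − 5)^2

So m_A(x) = (x - 5)^2 = x^2 - 10*x + 25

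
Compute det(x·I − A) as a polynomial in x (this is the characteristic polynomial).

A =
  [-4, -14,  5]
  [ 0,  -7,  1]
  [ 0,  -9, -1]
x^3 + 12*x^2 + 48*x + 64

Expanding det(x·I − A) (e.g. by cofactor expansion or by noting that A is similar to its Jordan form J, which has the same characteristic polynomial as A) gives
  χ_A(x) = x^3 + 12*x^2 + 48*x + 64
which factors as (x + 4)^3. The eigenvalues (with algebraic multiplicities) are λ = -4 with multiplicity 3.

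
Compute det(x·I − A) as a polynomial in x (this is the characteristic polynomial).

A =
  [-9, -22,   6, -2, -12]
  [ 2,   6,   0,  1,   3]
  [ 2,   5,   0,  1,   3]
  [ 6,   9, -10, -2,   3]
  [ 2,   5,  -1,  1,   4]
x^5 + x^4 - 14*x^3 + 26*x^2 - 19*x + 5

Expanding det(x·I − A) (e.g. by cofactor expansion or by noting that A is similar to its Jordan form J, which has the same characteristic polynomial as A) gives
  χ_A(x) = x^5 + x^4 - 14*x^3 + 26*x^2 - 19*x + 5
which factors as (x - 1)^4*(x + 5). The eigenvalues (with algebraic multiplicities) are λ = -5 with multiplicity 1, λ = 1 with multiplicity 4.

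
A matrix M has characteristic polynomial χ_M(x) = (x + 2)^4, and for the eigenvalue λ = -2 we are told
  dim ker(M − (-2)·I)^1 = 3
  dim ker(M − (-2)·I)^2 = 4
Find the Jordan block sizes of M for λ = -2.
Block sizes for λ = -2: [2, 1, 1]

From the dimensions of kernels of powers, the number of Jordan blocks of size at least j is d_j − d_{j−1} where d_j = dim ker(N^j) (with d_0 = 0). Computing the differences gives [3, 1].
The number of blocks of size exactly k is (#blocks of size ≥ k) − (#blocks of size ≥ k + 1), so the partition is: 2 block(s) of size 1, 1 block(s) of size 2.
In nonincreasing order the block sizes are [2, 1, 1].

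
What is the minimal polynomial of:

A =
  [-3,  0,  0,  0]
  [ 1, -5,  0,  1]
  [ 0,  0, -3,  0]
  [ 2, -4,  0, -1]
x^2 + 6*x + 9

The characteristic polynomial is χ_A(x) = (x + 3)^4, so the eigenvalues are known. The minimal polynomial is
  m_A(x) = Π_λ (x − λ)^{k_λ}
where k_λ is the size of the *largest* Jordan block for λ (equivalently, the smallest k with (A − λI)^k v = 0 for every generalised eigenvector v of λ).

  λ = -3: largest Jordan block has size 2, contributing (x + 3)^2

So m_A(x) = (x + 3)^2 = x^2 + 6*x + 9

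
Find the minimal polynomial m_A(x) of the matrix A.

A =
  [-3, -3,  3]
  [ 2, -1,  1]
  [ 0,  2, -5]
x^3 + 9*x^2 + 27*x + 27

The characteristic polynomial is χ_A(x) = (x + 3)^3, so the eigenvalues are known. The minimal polynomial is
  m_A(x) = Π_λ (x − λ)^{k_λ}
where k_λ is the size of the *largest* Jordan block for λ (equivalently, the smallest k with (A − λI)^k v = 0 for every generalised eigenvector v of λ).

  λ = -3: largest Jordan block has size 3, contributing (x + 3)^3

So m_A(x) = (x + 3)^3 = x^3 + 9*x^2 + 27*x + 27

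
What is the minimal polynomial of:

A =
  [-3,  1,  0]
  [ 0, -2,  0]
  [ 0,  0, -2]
x^2 + 5*x + 6

The characteristic polynomial is χ_A(x) = (x + 2)^2*(x + 3), so the eigenvalues are known. The minimal polynomial is
  m_A(x) = Π_λ (x − λ)^{k_λ}
where k_λ is the size of the *largest* Jordan block for λ (equivalently, the smallest k with (A − λI)^k v = 0 for every generalised eigenvector v of λ).

  λ = -3: largest Jordan block has size 1, contributing (x + 3)
  λ = -2: largest Jordan block has size 1, contributing (x + 2)

So m_A(x) = (x + 2)*(x + 3) = x^2 + 5*x + 6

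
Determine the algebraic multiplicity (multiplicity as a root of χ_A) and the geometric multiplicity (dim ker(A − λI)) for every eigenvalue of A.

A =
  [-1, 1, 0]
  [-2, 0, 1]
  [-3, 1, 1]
λ = 0: alg = 3, geom = 1

Step 1 — factor the characteristic polynomial to read off the algebraic multiplicities:
  χ_A(x) = x^3

Step 2 — compute geometric multiplicities via the rank-nullity identity g(λ) = n − rank(A − λI):
  rank(A − (0)·I) = 2, so dim ker(A − (0)·I) = n − 2 = 1

Summary:
  λ = 0: algebraic multiplicity = 3, geometric multiplicity = 1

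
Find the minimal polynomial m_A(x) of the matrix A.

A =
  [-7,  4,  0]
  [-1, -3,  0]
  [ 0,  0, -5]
x^2 + 10*x + 25

The characteristic polynomial is χ_A(x) = (x + 5)^3, so the eigenvalues are known. The minimal polynomial is
  m_A(x) = Π_λ (x − λ)^{k_λ}
where k_λ is the size of the *largest* Jordan block for λ (equivalently, the smallest k with (A − λI)^k v = 0 for every generalised eigenvector v of λ).

  λ = -5: largest Jordan block has size 2, contributing (x + 5)^2

So m_A(x) = (x + 5)^2 = x^2 + 10*x + 25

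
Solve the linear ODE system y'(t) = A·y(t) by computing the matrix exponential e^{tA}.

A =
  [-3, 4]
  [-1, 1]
e^{tA} =
  [-2*t*exp(-t) + exp(-t), 4*t*exp(-t)]
  [-t*exp(-t), 2*t*exp(-t) + exp(-t)]

Strategy: write A = P · J · P⁻¹ where J is a Jordan canonical form, so e^{tA} = P · e^{tJ} · P⁻¹, and e^{tJ} can be computed block-by-block.

A has Jordan form
J =
  [-1,  1]
  [ 0, -1]
(up to reordering of blocks).

Per-block formulas:
  For a 2×2 Jordan block J_2(-1): exp(t · J_2(-1)) = e^(-1t)·(I + t·N), where N is the 2×2 nilpotent shift.

After assembling e^{tJ} and conjugating by P, we get:

e^{tA} =
  [-2*t*exp(-t) + exp(-t), 4*t*exp(-t)]
  [-t*exp(-t), 2*t*exp(-t) + exp(-t)]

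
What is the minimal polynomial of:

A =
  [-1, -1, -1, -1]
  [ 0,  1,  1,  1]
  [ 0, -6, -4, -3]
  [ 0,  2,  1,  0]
x^3 + 3*x^2 + 3*x + 1

The characteristic polynomial is χ_A(x) = (x + 1)^4, so the eigenvalues are known. The minimal polynomial is
  m_A(x) = Π_λ (x − λ)^{k_λ}
where k_λ is the size of the *largest* Jordan block for λ (equivalently, the smallest k with (A − λI)^k v = 0 for every generalised eigenvector v of λ).

  λ = -1: largest Jordan block has size 3, contributing (x + 1)^3

So m_A(x) = (x + 1)^3 = x^3 + 3*x^2 + 3*x + 1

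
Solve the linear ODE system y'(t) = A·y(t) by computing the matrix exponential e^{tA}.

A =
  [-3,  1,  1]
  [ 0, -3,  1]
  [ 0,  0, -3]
e^{tA} =
  [exp(-3*t), t*exp(-3*t), t^2*exp(-3*t)/2 + t*exp(-3*t)]
  [0, exp(-3*t), t*exp(-3*t)]
  [0, 0, exp(-3*t)]

Strategy: write A = P · J · P⁻¹ where J is a Jordan canonical form, so e^{tA} = P · e^{tJ} · P⁻¹, and e^{tJ} can be computed block-by-block.

A has Jordan form
J =
  [-3,  1,  0]
  [ 0, -3,  1]
  [ 0,  0, -3]
(up to reordering of blocks).

Per-block formulas:
  For a 3×3 Jordan block J_3(-3): exp(t · J_3(-3)) = e^(-3t)·(I + t·N + (t^2/2)·N^2), where N is the 3×3 nilpotent shift.

After assembling e^{tJ} and conjugating by P, we get:

e^{tA} =
  [exp(-3*t), t*exp(-3*t), t^2*exp(-3*t)/2 + t*exp(-3*t)]
  [0, exp(-3*t), t*exp(-3*t)]
  [0, 0, exp(-3*t)]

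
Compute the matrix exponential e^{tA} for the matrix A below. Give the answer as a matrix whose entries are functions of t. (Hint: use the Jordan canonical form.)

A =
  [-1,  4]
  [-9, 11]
e^{tA} =
  [-6*t*exp(5*t) + exp(5*t), 4*t*exp(5*t)]
  [-9*t*exp(5*t), 6*t*exp(5*t) + exp(5*t)]

Strategy: write A = P · J · P⁻¹ where J is a Jordan canonical form, so e^{tA} = P · e^{tJ} · P⁻¹, and e^{tJ} can be computed block-by-block.

A has Jordan form
J =
  [5, 1]
  [0, 5]
(up to reordering of blocks).

Per-block formulas:
  For a 2×2 Jordan block J_2(5): exp(t · J_2(5)) = e^(5t)·(I + t·N), where N is the 2×2 nilpotent shift.

After assembling e^{tJ} and conjugating by P, we get:

e^{tA} =
  [-6*t*exp(5*t) + exp(5*t), 4*t*exp(5*t)]
  [-9*t*exp(5*t), 6*t*exp(5*t) + exp(5*t)]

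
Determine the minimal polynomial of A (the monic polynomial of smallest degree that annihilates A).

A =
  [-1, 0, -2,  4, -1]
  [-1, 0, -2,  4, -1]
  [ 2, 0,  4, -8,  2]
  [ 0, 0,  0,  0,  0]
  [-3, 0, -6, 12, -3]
x^2

The characteristic polynomial is χ_A(x) = x^5, so the eigenvalues are known. The minimal polynomial is
  m_A(x) = Π_λ (x − λ)^{k_λ}
where k_λ is the size of the *largest* Jordan block for λ (equivalently, the smallest k with (A − λI)^k v = 0 for every generalised eigenvector v of λ).

  λ = 0: largest Jordan block has size 2, contributing (x − 0)^2

So m_A(x) = x^2 = x^2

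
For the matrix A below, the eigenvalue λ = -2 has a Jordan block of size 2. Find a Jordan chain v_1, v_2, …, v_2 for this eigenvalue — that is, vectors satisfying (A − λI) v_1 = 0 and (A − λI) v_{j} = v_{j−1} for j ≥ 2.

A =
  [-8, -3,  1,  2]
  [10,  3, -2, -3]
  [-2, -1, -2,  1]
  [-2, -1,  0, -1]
A Jordan chain for λ = -2 of length 2:
v_1 = (-6, 10, -2, -2)ᵀ
v_2 = (1, 0, 0, 0)ᵀ

Let N = A − (-2)·I. We want v_2 with N^2 v_2 = 0 but N^1 v_2 ≠ 0; then v_{j-1} := N · v_j for j = 2, …, 2.

Pick v_2 = (1, 0, 0, 0)ᵀ.
Then v_1 = N · v_2 = (-6, 10, -2, -2)ᵀ.

Sanity check: (A − (-2)·I) v_1 = (0, 0, 0, 0)ᵀ = 0. ✓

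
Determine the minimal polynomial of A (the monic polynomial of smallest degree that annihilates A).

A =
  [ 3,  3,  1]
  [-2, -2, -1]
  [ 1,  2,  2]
x^3 - 3*x^2 + 3*x - 1

The characteristic polynomial is χ_A(x) = (x - 1)^3, so the eigenvalues are known. The minimal polynomial is
  m_A(x) = Π_λ (x − λ)^{k_λ}
where k_λ is the size of the *largest* Jordan block for λ (equivalently, the smallest k with (A − λI)^k v = 0 for every generalised eigenvector v of λ).

  λ = 1: largest Jordan block has size 3, contributing (x − 1)^3

So m_A(x) = (x - 1)^3 = x^3 - 3*x^2 + 3*x - 1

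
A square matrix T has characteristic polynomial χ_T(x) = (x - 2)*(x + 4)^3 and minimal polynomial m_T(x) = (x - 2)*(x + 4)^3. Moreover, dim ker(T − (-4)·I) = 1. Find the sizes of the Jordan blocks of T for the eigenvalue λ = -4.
Block sizes for λ = -4: [3]

Step 1 — from the characteristic polynomial, algebraic multiplicity of λ = -4 is 3. From dim ker(T − (-4)·I) = 1, there are exactly 1 Jordan blocks for λ = -4.
Step 2 — from the minimal polynomial, the factor (x + 4)^3 tells us the largest block for λ = -4 has size 3.
Step 3 — with total size 3, 1 blocks, and largest block 3, the block sizes (in nonincreasing order) are [3].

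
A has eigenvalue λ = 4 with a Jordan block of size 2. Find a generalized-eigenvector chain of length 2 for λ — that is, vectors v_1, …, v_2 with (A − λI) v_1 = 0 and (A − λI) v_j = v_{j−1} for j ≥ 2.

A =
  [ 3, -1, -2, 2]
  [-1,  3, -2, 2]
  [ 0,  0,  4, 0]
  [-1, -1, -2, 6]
A Jordan chain for λ = 4 of length 2:
v_1 = (-1, -1, 0, -1)ᵀ
v_2 = (1, 0, 0, 0)ᵀ

Let N = A − (4)·I. We want v_2 with N^2 v_2 = 0 but N^1 v_2 ≠ 0; then v_{j-1} := N · v_j for j = 2, …, 2.

Pick v_2 = (1, 0, 0, 0)ᵀ.
Then v_1 = N · v_2 = (-1, -1, 0, -1)ᵀ.

Sanity check: (A − (4)·I) v_1 = (0, 0, 0, 0)ᵀ = 0. ✓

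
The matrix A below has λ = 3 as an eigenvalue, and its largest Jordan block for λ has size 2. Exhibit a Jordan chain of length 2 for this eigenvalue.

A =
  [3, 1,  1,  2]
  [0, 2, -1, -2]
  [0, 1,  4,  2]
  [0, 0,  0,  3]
A Jordan chain for λ = 3 of length 2:
v_1 = (1, -1, 1, 0)ᵀ
v_2 = (0, 1, 0, 0)ᵀ

Let N = A − (3)·I. We want v_2 with N^2 v_2 = 0 but N^1 v_2 ≠ 0; then v_{j-1} := N · v_j for j = 2, …, 2.

Pick v_2 = (0, 1, 0, 0)ᵀ.
Then v_1 = N · v_2 = (1, -1, 1, 0)ᵀ.

Sanity check: (A − (3)·I) v_1 = (0, 0, 0, 0)ᵀ = 0. ✓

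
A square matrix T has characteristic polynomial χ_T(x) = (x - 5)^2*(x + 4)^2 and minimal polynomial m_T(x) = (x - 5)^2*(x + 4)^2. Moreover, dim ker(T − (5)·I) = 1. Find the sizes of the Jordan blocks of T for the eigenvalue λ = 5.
Block sizes for λ = 5: [2]

Step 1 — from the characteristic polynomial, algebraic multiplicity of λ = 5 is 2. From dim ker(T − (5)·I) = 1, there are exactly 1 Jordan blocks for λ = 5.
Step 2 — from the minimal polynomial, the factor (x − 5)^2 tells us the largest block for λ = 5 has size 2.
Step 3 — with total size 2, 1 blocks, and largest block 2, the block sizes (in nonincreasing order) are [2].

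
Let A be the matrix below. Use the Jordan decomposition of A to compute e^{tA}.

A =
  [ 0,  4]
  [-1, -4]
e^{tA} =
  [2*t*exp(-2*t) + exp(-2*t), 4*t*exp(-2*t)]
  [-t*exp(-2*t), -2*t*exp(-2*t) + exp(-2*t)]

Strategy: write A = P · J · P⁻¹ where J is a Jordan canonical form, so e^{tA} = P · e^{tJ} · P⁻¹, and e^{tJ} can be computed block-by-block.

A has Jordan form
J =
  [-2,  1]
  [ 0, -2]
(up to reordering of blocks).

Per-block formulas:
  For a 2×2 Jordan block J_2(-2): exp(t · J_2(-2)) = e^(-2t)·(I + t·N), where N is the 2×2 nilpotent shift.

After assembling e^{tJ} and conjugating by P, we get:

e^{tA} =
  [2*t*exp(-2*t) + exp(-2*t), 4*t*exp(-2*t)]
  [-t*exp(-2*t), -2*t*exp(-2*t) + exp(-2*t)]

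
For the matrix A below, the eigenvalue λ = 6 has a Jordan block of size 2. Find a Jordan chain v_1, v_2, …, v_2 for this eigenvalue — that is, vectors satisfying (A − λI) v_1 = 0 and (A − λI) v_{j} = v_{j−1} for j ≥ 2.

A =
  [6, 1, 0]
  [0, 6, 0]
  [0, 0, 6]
A Jordan chain for λ = 6 of length 2:
v_1 = (1, 0, 0)ᵀ
v_2 = (0, 1, 0)ᵀ

Let N = A − (6)·I. We want v_2 with N^2 v_2 = 0 but N^1 v_2 ≠ 0; then v_{j-1} := N · v_j for j = 2, …, 2.

Pick v_2 = (0, 1, 0)ᵀ.
Then v_1 = N · v_2 = (1, 0, 0)ᵀ.

Sanity check: (A − (6)·I) v_1 = (0, 0, 0)ᵀ = 0. ✓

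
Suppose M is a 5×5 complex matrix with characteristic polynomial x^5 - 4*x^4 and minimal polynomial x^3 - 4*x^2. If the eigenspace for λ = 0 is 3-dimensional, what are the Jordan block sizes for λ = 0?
Block sizes for λ = 0: [2, 1, 1]

Step 1 — from the characteristic polynomial, algebraic multiplicity of λ = 0 is 4. From dim ker(M − (0)·I) = 3, there are exactly 3 Jordan blocks for λ = 0.
Step 2 — from the minimal polynomial, the factor (x − 0)^2 tells us the largest block for λ = 0 has size 2.
Step 3 — with total size 4, 3 blocks, and largest block 2, the block sizes (in nonincreasing order) are [2, 1, 1].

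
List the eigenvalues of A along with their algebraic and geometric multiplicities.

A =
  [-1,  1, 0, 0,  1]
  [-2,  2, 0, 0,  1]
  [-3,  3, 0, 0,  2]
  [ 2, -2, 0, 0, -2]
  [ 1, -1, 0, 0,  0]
λ = 0: alg = 4, geom = 3; λ = 1: alg = 1, geom = 1

Step 1 — factor the characteristic polynomial to read off the algebraic multiplicities:
  χ_A(x) = x^4*(x - 1)

Step 2 — compute geometric multiplicities via the rank-nullity identity g(λ) = n − rank(A − λI):
  rank(A − (0)·I) = 2, so dim ker(A − (0)·I) = n − 2 = 3
  rank(A − (1)·I) = 4, so dim ker(A − (1)·I) = n − 4 = 1

Summary:
  λ = 0: algebraic multiplicity = 4, geometric multiplicity = 3
  λ = 1: algebraic multiplicity = 1, geometric multiplicity = 1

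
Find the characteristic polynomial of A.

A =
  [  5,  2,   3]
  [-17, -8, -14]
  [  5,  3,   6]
x^3 - 3*x^2 + 3*x - 1

Expanding det(x·I − A) (e.g. by cofactor expansion or by noting that A is similar to its Jordan form J, which has the same characteristic polynomial as A) gives
  χ_A(x) = x^3 - 3*x^2 + 3*x - 1
which factors as (x - 1)^3. The eigenvalues (with algebraic multiplicities) are λ = 1 with multiplicity 3.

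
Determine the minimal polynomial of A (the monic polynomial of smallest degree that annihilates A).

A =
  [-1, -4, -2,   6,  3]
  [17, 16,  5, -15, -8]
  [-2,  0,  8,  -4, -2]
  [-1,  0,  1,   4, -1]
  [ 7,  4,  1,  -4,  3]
x^3 - 18*x^2 + 108*x - 216

The characteristic polynomial is χ_A(x) = (x - 6)^5, so the eigenvalues are known. The minimal polynomial is
  m_A(x) = Π_λ (x − λ)^{k_λ}
where k_λ is the size of the *largest* Jordan block for λ (equivalently, the smallest k with (A − λI)^k v = 0 for every generalised eigenvector v of λ).

  λ = 6: largest Jordan block has size 3, contributing (x − 6)^3

So m_A(x) = (x - 6)^3 = x^3 - 18*x^2 + 108*x - 216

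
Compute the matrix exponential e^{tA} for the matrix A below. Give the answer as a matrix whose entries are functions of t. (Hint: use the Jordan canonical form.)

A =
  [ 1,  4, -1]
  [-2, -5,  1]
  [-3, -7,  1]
e^{tA} =
  [-t^2*exp(-t)/2 + 2*t*exp(-t) + exp(-t), -t^2*exp(-t)/2 + 4*t*exp(-t), -t*exp(-t)]
  [t^2*exp(-t)/2 - 2*t*exp(-t), t^2*exp(-t)/2 - 4*t*exp(-t) + exp(-t), t*exp(-t)]
  [t^2*exp(-t) - 3*t*exp(-t), t^2*exp(-t) - 7*t*exp(-t), 2*t*exp(-t) + exp(-t)]

Strategy: write A = P · J · P⁻¹ where J is a Jordan canonical form, so e^{tA} = P · e^{tJ} · P⁻¹, and e^{tJ} can be computed block-by-block.

A has Jordan form
J =
  [-1,  1,  0]
  [ 0, -1,  1]
  [ 0,  0, -1]
(up to reordering of blocks).

Per-block formulas:
  For a 3×3 Jordan block J_3(-1): exp(t · J_3(-1)) = e^(-1t)·(I + t·N + (t^2/2)·N^2), where N is the 3×3 nilpotent shift.

After assembling e^{tJ} and conjugating by P, we get:

e^{tA} =
  [-t^2*exp(-t)/2 + 2*t*exp(-t) + exp(-t), -t^2*exp(-t)/2 + 4*t*exp(-t), -t*exp(-t)]
  [t^2*exp(-t)/2 - 2*t*exp(-t), t^2*exp(-t)/2 - 4*t*exp(-t) + exp(-t), t*exp(-t)]
  [t^2*exp(-t) - 3*t*exp(-t), t^2*exp(-t) - 7*t*exp(-t), 2*t*exp(-t) + exp(-t)]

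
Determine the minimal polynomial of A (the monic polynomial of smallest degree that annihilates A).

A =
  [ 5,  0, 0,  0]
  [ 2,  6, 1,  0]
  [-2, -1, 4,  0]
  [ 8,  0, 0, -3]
x^3 - 7*x^2 - 5*x + 75

The characteristic polynomial is χ_A(x) = (x - 5)^3*(x + 3), so the eigenvalues are known. The minimal polynomial is
  m_A(x) = Π_λ (x − λ)^{k_λ}
where k_λ is the size of the *largest* Jordan block for λ (equivalently, the smallest k with (A − λI)^k v = 0 for every generalised eigenvector v of λ).

  λ = -3: largest Jordan block has size 1, contributing (x + 3)
  λ = 5: largest Jordan block has size 2, contributing (x − 5)^2

So m_A(x) = (x - 5)^2*(x + 3) = x^3 - 7*x^2 - 5*x + 75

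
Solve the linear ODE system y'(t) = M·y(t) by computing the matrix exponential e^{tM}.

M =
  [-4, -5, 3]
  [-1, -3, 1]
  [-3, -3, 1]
e^{tM} =
  [-2*t*exp(-2*t) + exp(-2*t), 3*t^2*exp(-2*t) - 5*t*exp(-2*t), -t^2*exp(-2*t) + 3*t*exp(-2*t)]
  [-t*exp(-2*t), 3*t^2*exp(-2*t)/2 - t*exp(-2*t) + exp(-2*t), -t^2*exp(-2*t)/2 + t*exp(-2*t)]
  [-3*t*exp(-2*t), 9*t^2*exp(-2*t)/2 - 3*t*exp(-2*t), -3*t^2*exp(-2*t)/2 + 3*t*exp(-2*t) + exp(-2*t)]

Strategy: write M = P · J · P⁻¹ where J is a Jordan canonical form, so e^{tM} = P · e^{tJ} · P⁻¹, and e^{tJ} can be computed block-by-block.

M has Jordan form
J =
  [-2,  1,  0]
  [ 0, -2,  1]
  [ 0,  0, -2]
(up to reordering of blocks).

Per-block formulas:
  For a 3×3 Jordan block J_3(-2): exp(t · J_3(-2)) = e^(-2t)·(I + t·N + (t^2/2)·N^2), where N is the 3×3 nilpotent shift.

After assembling e^{tJ} and conjugating by P, we get:

e^{tM} =
  [-2*t*exp(-2*t) + exp(-2*t), 3*t^2*exp(-2*t) - 5*t*exp(-2*t), -t^2*exp(-2*t) + 3*t*exp(-2*t)]
  [-t*exp(-2*t), 3*t^2*exp(-2*t)/2 - t*exp(-2*t) + exp(-2*t), -t^2*exp(-2*t)/2 + t*exp(-2*t)]
  [-3*t*exp(-2*t), 9*t^2*exp(-2*t)/2 - 3*t*exp(-2*t), -3*t^2*exp(-2*t)/2 + 3*t*exp(-2*t) + exp(-2*t)]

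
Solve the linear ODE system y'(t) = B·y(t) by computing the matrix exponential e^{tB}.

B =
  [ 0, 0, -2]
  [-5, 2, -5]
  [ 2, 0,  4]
e^{tB} =
  [-2*t*exp(2*t) + exp(2*t), 0, -2*t*exp(2*t)]
  [-5*t*exp(2*t), exp(2*t), -5*t*exp(2*t)]
  [2*t*exp(2*t), 0, 2*t*exp(2*t) + exp(2*t)]

Strategy: write B = P · J · P⁻¹ where J is a Jordan canonical form, so e^{tB} = P · e^{tJ} · P⁻¹, and e^{tJ} can be computed block-by-block.

B has Jordan form
J =
  [2, 1, 0]
  [0, 2, 0]
  [0, 0, 2]
(up to reordering of blocks).

Per-block formulas:
  For a 1×1 block at λ = 2: exp(t · [2]) = [e^(2t)].
  For a 2×2 Jordan block J_2(2): exp(t · J_2(2)) = e^(2t)·(I + t·N), where N is the 2×2 nilpotent shift.

After assembling e^{tJ} and conjugating by P, we get:

e^{tB} =
  [-2*t*exp(2*t) + exp(2*t), 0, -2*t*exp(2*t)]
  [-5*t*exp(2*t), exp(2*t), -5*t*exp(2*t)]
  [2*t*exp(2*t), 0, 2*t*exp(2*t) + exp(2*t)]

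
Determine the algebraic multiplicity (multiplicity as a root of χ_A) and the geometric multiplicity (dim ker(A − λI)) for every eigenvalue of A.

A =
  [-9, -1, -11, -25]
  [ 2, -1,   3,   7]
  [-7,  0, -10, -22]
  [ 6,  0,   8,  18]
λ = -2: alg = 1, geom = 1; λ = 0: alg = 3, geom = 1

Step 1 — factor the characteristic polynomial to read off the algebraic multiplicities:
  χ_A(x) = x^3*(x + 2)

Step 2 — compute geometric multiplicities via the rank-nullity identity g(λ) = n − rank(A − λI):
  rank(A − (-2)·I) = 3, so dim ker(A − (-2)·I) = n − 3 = 1
  rank(A − (0)·I) = 3, so dim ker(A − (0)·I) = n − 3 = 1

Summary:
  λ = -2: algebraic multiplicity = 1, geometric multiplicity = 1
  λ = 0: algebraic multiplicity = 3, geometric multiplicity = 1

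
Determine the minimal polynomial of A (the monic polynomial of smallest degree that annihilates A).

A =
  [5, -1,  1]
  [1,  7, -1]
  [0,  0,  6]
x^2 - 12*x + 36

The characteristic polynomial is χ_A(x) = (x - 6)^3, so the eigenvalues are known. The minimal polynomial is
  m_A(x) = Π_λ (x − λ)^{k_λ}
where k_λ is the size of the *largest* Jordan block for λ (equivalently, the smallest k with (A − λI)^k v = 0 for every generalised eigenvector v of λ).

  λ = 6: largest Jordan block has size 2, contributing (x − 6)^2

So m_A(x) = (x - 6)^2 = x^2 - 12*x + 36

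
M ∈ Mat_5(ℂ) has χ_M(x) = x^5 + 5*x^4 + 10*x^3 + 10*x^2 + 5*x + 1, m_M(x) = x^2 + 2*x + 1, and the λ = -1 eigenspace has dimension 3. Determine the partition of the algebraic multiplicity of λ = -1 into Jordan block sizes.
Block sizes for λ = -1: [2, 2, 1]

Step 1 — from the characteristic polynomial, algebraic multiplicity of λ = -1 is 5. From dim ker(M − (-1)·I) = 3, there are exactly 3 Jordan blocks for λ = -1.
Step 2 — from the minimal polynomial, the factor (x + 1)^2 tells us the largest block for λ = -1 has size 2.
Step 3 — with total size 5, 3 blocks, and largest block 2, the block sizes (in nonincreasing order) are [2, 2, 1].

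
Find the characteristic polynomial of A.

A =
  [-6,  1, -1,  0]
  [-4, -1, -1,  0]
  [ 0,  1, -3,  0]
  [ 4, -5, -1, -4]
x^4 + 14*x^3 + 72*x^2 + 160*x + 128

Expanding det(x·I − A) (e.g. by cofactor expansion or by noting that A is similar to its Jordan form J, which has the same characteristic polynomial as A) gives
  χ_A(x) = x^4 + 14*x^3 + 72*x^2 + 160*x + 128
which factors as (x + 2)*(x + 4)^3. The eigenvalues (with algebraic multiplicities) are λ = -4 with multiplicity 3, λ = -2 with multiplicity 1.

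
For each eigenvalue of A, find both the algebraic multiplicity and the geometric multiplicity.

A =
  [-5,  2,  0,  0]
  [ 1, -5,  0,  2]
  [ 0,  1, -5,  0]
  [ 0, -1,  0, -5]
λ = -5: alg = 4, geom = 2

Step 1 — factor the characteristic polynomial to read off the algebraic multiplicities:
  χ_A(x) = (x + 5)^4

Step 2 — compute geometric multiplicities via the rank-nullity identity g(λ) = n − rank(A − λI):
  rank(A − (-5)·I) = 2, so dim ker(A − (-5)·I) = n − 2 = 2

Summary:
  λ = -5: algebraic multiplicity = 4, geometric multiplicity = 2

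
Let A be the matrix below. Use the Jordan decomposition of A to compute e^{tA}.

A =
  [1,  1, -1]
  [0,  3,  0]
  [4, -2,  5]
e^{tA} =
  [-2*t*exp(3*t) + exp(3*t), t*exp(3*t), -t*exp(3*t)]
  [0, exp(3*t), 0]
  [4*t*exp(3*t), -2*t*exp(3*t), 2*t*exp(3*t) + exp(3*t)]

Strategy: write A = P · J · P⁻¹ where J is a Jordan canonical form, so e^{tA} = P · e^{tJ} · P⁻¹, and e^{tJ} can be computed block-by-block.

A has Jordan form
J =
  [3, 1, 0]
  [0, 3, 0]
  [0, 0, 3]
(up to reordering of blocks).

Per-block formulas:
  For a 1×1 block at λ = 3: exp(t · [3]) = [e^(3t)].
  For a 2×2 Jordan block J_2(3): exp(t · J_2(3)) = e^(3t)·(I + t·N), where N is the 2×2 nilpotent shift.

After assembling e^{tJ} and conjugating by P, we get:

e^{tA} =
  [-2*t*exp(3*t) + exp(3*t), t*exp(3*t), -t*exp(3*t)]
  [0, exp(3*t), 0]
  [4*t*exp(3*t), -2*t*exp(3*t), 2*t*exp(3*t) + exp(3*t)]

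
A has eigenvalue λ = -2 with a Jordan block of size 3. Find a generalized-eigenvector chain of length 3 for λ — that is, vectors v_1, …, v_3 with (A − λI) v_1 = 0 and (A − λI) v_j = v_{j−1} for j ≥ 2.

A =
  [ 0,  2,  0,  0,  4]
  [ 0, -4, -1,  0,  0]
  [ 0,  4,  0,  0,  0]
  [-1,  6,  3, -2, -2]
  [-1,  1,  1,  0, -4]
A Jordan chain for λ = -2 of length 3:
v_1 = (4, 0, 0, -4, -2)ᵀ
v_2 = (2, -2, 4, 6, 1)ᵀ
v_3 = (0, 1, 0, 0, 0)ᵀ

Let N = A − (-2)·I. We want v_3 with N^3 v_3 = 0 but N^2 v_3 ≠ 0; then v_{j-1} := N · v_j for j = 3, …, 2.

Pick v_3 = (0, 1, 0, 0, 0)ᵀ.
Then v_2 = N · v_3 = (2, -2, 4, 6, 1)ᵀ.
Then v_1 = N · v_2 = (4, 0, 0, -4, -2)ᵀ.

Sanity check: (A − (-2)·I) v_1 = (0, 0, 0, 0, 0)ᵀ = 0. ✓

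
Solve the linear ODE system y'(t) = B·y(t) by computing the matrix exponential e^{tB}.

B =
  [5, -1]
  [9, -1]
e^{tB} =
  [3*t*exp(2*t) + exp(2*t), -t*exp(2*t)]
  [9*t*exp(2*t), -3*t*exp(2*t) + exp(2*t)]

Strategy: write B = P · J · P⁻¹ where J is a Jordan canonical form, so e^{tB} = P · e^{tJ} · P⁻¹, and e^{tJ} can be computed block-by-block.

B has Jordan form
J =
  [2, 1]
  [0, 2]
(up to reordering of blocks).

Per-block formulas:
  For a 2×2 Jordan block J_2(2): exp(t · J_2(2)) = e^(2t)·(I + t·N), where N is the 2×2 nilpotent shift.

After assembling e^{tJ} and conjugating by P, we get:

e^{tB} =
  [3*t*exp(2*t) + exp(2*t), -t*exp(2*t)]
  [9*t*exp(2*t), -3*t*exp(2*t) + exp(2*t)]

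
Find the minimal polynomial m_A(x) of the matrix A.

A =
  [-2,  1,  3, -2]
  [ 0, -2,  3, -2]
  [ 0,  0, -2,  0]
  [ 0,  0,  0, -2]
x^3 + 6*x^2 + 12*x + 8

The characteristic polynomial is χ_A(x) = (x + 2)^4, so the eigenvalues are known. The minimal polynomial is
  m_A(x) = Π_λ (x − λ)^{k_λ}
where k_λ is the size of the *largest* Jordan block for λ (equivalently, the smallest k with (A − λI)^k v = 0 for every generalised eigenvector v of λ).

  λ = -2: largest Jordan block has size 3, contributing (x + 2)^3

So m_A(x) = (x + 2)^3 = x^3 + 6*x^2 + 12*x + 8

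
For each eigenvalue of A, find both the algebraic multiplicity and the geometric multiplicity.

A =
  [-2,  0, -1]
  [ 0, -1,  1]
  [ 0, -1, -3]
λ = -2: alg = 3, geom = 1

Step 1 — factor the characteristic polynomial to read off the algebraic multiplicities:
  χ_A(x) = (x + 2)^3

Step 2 — compute geometric multiplicities via the rank-nullity identity g(λ) = n − rank(A − λI):
  rank(A − (-2)·I) = 2, so dim ker(A − (-2)·I) = n − 2 = 1

Summary:
  λ = -2: algebraic multiplicity = 3, geometric multiplicity = 1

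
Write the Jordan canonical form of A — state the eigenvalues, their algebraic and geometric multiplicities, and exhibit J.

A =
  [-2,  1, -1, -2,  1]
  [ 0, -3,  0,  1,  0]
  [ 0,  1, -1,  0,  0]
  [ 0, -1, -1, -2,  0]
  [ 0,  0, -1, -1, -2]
J_3(-2) ⊕ J_2(-2)

The characteristic polynomial is
  det(x·I − A) = x^5 + 10*x^4 + 40*x^3 + 80*x^2 + 80*x + 32 = (x + 2)^5

Eigenvalues and multiplicities (the geometric multiplicity of λ is n − rank(A − λI), which equals the number of Jordan blocks for λ):
  λ = -2: algebraic multiplicity = 5, geometric multiplicity = 2

Determining the block sizes for each eigenvalue:
  λ = -2: with am = 5 and gm = 2, the partition is not yet determined (e.g. several partitions of 5 into 2 parts exist). Let N = A − (-2)·I. Computing rank(N^1) = 3, rank(N^2) = 1, rank(N^3) = 0; the number of blocks of size ≥ j is rank(N^{j−1}) − rank(N^j), giving [2, 2, 1]. So we have 1 block(s) of size 3, 1 block(s) of size 2 → block sizes [3, 2]

Assembling the blocks gives a Jordan form
J =
  [-2,  1,  0,  0,  0]
  [ 0, -2,  1,  0,  0]
  [ 0,  0, -2,  0,  0]
  [ 0,  0,  0, -2,  1]
  [ 0,  0,  0,  0, -2]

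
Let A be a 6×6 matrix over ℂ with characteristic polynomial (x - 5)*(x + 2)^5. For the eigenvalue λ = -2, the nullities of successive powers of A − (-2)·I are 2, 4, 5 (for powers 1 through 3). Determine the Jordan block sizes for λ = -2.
Block sizes for λ = -2: [3, 2]

From the dimensions of kernels of powers, the number of Jordan blocks of size at least j is d_j − d_{j−1} where d_j = dim ker(N^j) (with d_0 = 0). Computing the differences gives [2, 2, 1].
The number of blocks of size exactly k is (#blocks of size ≥ k) − (#blocks of size ≥ k + 1), so the partition is: 1 block(s) of size 2, 1 block(s) of size 3.
In nonincreasing order the block sizes are [3, 2].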